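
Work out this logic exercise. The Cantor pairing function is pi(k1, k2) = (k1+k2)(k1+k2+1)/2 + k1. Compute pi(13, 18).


k1 + k2 = 31
(k1+k2)(k1+k2+1)/2 = 31 * 32 / 2 = 496
pi = 496 + 13 = 509

509


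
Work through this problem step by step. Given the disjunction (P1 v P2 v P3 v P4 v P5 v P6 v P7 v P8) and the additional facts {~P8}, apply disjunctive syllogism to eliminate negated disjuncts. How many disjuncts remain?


Original disjuncts (8): P1, P2, P3, P4, P5, P6, P7, P8
Negated (eliminate): ~P8
Remaining disjuncts: P1, P2, P3, P4, P5, P6, P7
Count = 8 - 1 = 7

7


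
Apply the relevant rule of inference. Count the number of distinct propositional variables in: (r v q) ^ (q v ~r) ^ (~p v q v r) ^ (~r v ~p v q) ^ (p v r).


Identify each variable that appears in the formula.
Variables found: p, q, r
Count = 3

3


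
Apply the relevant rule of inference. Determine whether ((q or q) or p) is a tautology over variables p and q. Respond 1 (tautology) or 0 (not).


Check all 4 assignments:
p=0, q=0: 0
p=0, q=1: 1
p=1, q=0: 1
p=1, q=1: 1
Satisfying count = 3/4.
Tautology iff count = 4: no.

0


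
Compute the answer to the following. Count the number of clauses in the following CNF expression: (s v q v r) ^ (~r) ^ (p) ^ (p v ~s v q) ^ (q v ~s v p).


A CNF formula is a conjunction of clauses.
Clauses are separated by ^.
Counting the conjuncts: 5 clauses.

5


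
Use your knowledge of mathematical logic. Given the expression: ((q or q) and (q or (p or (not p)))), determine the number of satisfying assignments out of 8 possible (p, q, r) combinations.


Check all 8 assignments:
p=0, q=0, r=0: 0
p=0, q=0, r=1: 0
p=0, q=1, r=0: 1
p=0, q=1, r=1: 1
p=1, q=0, r=0: 0
p=1, q=0, r=1: 0
p=1, q=1, r=0: 1
p=1, q=1, r=1: 1
Count of True = 4

4


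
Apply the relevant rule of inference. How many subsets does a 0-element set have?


The power set of a set with n elements has 2^n elements.
|P(S)| = 2^0 = 1

1


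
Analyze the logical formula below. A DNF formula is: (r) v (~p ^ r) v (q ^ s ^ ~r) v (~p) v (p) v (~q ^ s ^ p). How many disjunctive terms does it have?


A DNF formula is a disjunction of terms (conjunctions).
Terms are separated by v.
Counting the disjuncts: 6 terms.

6


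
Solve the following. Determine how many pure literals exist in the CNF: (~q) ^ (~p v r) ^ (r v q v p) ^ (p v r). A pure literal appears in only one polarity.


Check each variable for pure literal status:
p: mixed (not pure)
q: mixed (not pure)
r: pure positive
Pure literal count = 1

1


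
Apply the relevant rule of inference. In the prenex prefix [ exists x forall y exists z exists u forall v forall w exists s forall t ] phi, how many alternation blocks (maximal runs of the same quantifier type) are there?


Quantifier-type sequence: E A E E A A E A  (A=forall, E=exists)
Group into maximal same-type runs:
  Ex1 | Ax1 | Ex2 | Ax2 | Ex1 | Ax1
Number of blocks = 6

6


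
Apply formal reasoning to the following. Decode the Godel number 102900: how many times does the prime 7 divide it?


Factorize 102900 by dividing by 7 repeatedly.
Division steps: 7 divides 102900 exactly 3 time(s).
Exponent of 7 = 3

3


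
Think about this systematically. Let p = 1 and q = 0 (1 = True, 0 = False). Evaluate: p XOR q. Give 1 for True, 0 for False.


p = 1, q = 0
Operation: p XOR q
Evaluate: 1 XOR 0 = 1

1


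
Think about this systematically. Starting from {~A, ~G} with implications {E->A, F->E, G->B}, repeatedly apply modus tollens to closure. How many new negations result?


Initial negated facts: {~A, ~G}
Apply modus tollens to closure:
  ~A and E->A  =>  ~E
  ~E and F->E  =>  ~F
Final negated: {~A, ~E, ~F, ~G}
New negations: {~E, ~F}
Count = 2

2


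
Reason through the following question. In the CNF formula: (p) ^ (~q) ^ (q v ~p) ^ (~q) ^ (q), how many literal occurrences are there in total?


Counting literals in each clause:
Clause 1: 1 literal(s)
Clause 2: 1 literal(s)
Clause 3: 2 literal(s)
Clause 4: 1 literal(s)
Clause 5: 1 literal(s)
Total = 6

6


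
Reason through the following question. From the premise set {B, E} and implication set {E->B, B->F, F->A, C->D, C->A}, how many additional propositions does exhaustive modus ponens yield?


Initial facts: {B, E}
Apply modus ponens to closure:
  B and B->F  =>  F
  F and F->A  =>  A
Final known: {A, B, E, F}
New propositions: {A, F}
Count = 2

2


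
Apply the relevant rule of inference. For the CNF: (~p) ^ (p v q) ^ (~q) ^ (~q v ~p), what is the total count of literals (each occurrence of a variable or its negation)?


Counting literals in each clause:
Clause 1: 1 literal(s)
Clause 2: 2 literal(s)
Clause 3: 1 literal(s)
Clause 4: 2 literal(s)
Total = 6

6


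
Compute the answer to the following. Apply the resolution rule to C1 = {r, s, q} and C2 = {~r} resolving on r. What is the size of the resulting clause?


Remove r from C1 and ~r from C2.
C1 remainder: {s, q}
C2 remainder: {}
Union (resolvent): {q, s}
Resolvent has 2 literal(s).

2


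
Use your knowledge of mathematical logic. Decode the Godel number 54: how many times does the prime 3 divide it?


Factorize 54 by dividing by 3 repeatedly.
Division steps: 3 divides 54 exactly 3 time(s).
Exponent of 3 = 3

3


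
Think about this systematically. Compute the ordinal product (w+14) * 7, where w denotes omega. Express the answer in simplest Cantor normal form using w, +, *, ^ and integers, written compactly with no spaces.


Compute (w+14) * 7.
Ordinal * is associative and left-distributive over +, but NOT commutative; for finite n>1, n*w = w but w*n stays w*n.
(w+14) * 7 = (w+14) repeated 7 times. Each intermediate +14 is absorbed by the following w; only the last survives: w*7+14.
Result = w*7+14

w*7+14


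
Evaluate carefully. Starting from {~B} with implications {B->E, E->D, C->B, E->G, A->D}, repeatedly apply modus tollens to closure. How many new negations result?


Initial negated facts: {~B}
Apply modus tollens to closure:
  ~B and C->B  =>  ~C
Final negated: {~B, ~C}
New negations: {~C}
Count = 1

1


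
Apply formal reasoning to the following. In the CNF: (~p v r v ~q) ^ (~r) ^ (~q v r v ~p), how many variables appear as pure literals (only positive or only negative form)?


Check each variable for pure literal status:
p: pure negative
q: pure negative
r: mixed (not pure)
Pure literal count = 2

2


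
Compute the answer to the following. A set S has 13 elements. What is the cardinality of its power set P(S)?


The power set of a set with n elements has 2^n elements.
|P(S)| = 2^13 = 8192

8192


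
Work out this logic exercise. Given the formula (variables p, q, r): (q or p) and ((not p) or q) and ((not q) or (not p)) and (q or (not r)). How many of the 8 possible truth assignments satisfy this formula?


Evaluate all 8 assignments for p, q, r:
p=0, q=0, r=0: 0
p=0, q=0, r=1: 0
p=0, q=1, r=0: 1
p=0, q=1, r=1: 1
p=1, q=0, r=0: 0
p=1, q=0, r=1: 0
p=1, q=1, r=0: 0
p=1, q=1, r=1: 0
Satisfying count = 2

2


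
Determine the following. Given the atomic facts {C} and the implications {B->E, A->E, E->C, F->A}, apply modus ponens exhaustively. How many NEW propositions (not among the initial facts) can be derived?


Initial facts: {C}
Apply modus ponens to closure:
  (no implication fires)
Final known: {C}
New propositions: {(none)}
Count = 0

0


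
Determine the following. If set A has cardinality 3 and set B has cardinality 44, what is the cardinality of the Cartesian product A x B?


The Cartesian product A x B contains all ordered pairs (a, b).
|A x B| = |A| * |B| = 3 * 44 = 132

132


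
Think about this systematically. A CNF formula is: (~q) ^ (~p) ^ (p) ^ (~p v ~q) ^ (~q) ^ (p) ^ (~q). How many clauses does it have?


A CNF formula is a conjunction of clauses.
Clauses are separated by ^.
Counting the conjuncts: 7 clauses.

7


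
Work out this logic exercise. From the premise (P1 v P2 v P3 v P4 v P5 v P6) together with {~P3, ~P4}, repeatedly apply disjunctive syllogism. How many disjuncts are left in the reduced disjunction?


Original disjuncts (6): P1, P2, P3, P4, P5, P6
Negated (eliminate): ~P3, ~P4
Remaining disjuncts: P1, P2, P5, P6
Count = 6 - 2 = 4

4


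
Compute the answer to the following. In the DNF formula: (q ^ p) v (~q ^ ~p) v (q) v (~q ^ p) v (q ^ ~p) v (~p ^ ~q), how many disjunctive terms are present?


A DNF formula is a disjunction of terms (conjunctions).
Terms are separated by v.
Counting the disjuncts: 6 terms.

6


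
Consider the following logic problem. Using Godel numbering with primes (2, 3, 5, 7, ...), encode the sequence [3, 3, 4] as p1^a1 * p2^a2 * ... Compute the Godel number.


Encode each element as an exponent of the corresponding prime:
  2^3 = 8
  3^3 = 27
  5^4 = 625
Product = 8 * 27 * 625 = 135000

135000


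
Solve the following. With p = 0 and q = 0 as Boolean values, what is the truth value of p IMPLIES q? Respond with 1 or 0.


p = 0, q = 0
Operation: p IMPLIES q
Evaluate: 0 IMPLIES 0 = 1

1


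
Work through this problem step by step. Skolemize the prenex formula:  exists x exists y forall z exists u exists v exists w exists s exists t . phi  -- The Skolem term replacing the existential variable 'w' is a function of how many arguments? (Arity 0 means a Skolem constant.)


Quantifier prefix: exists x exists y forall z exists u exists v exists w exists s exists t
'w' is existentially quantified at position 6.
Universal variables preceding it: z
Skolem function arity = 1

1


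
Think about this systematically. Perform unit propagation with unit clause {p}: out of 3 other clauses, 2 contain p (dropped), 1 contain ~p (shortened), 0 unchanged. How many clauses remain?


Satisfied (removed): 2
Shortened (remain): 1
Unchanged (remain): 0
Remaining = 1 + 0 = 1

1


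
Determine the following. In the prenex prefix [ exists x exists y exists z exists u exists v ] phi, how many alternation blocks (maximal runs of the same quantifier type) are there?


Quantifier-type sequence: E E E E E  (A=forall, E=exists)
Group into maximal same-type runs:
  Ex5
Number of blocks = 1

1


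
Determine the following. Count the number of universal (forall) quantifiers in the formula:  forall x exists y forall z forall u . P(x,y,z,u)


Quantifier prefix: forall x exists y forall z forall u
Mark each quantifier type:
  U E U U
Universal count = 3, Existential count = 1
Asked for universal (forall) quantifiers: 3

3


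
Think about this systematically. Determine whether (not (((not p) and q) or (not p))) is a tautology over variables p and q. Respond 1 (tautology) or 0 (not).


Check all 4 assignments:
p=0, q=0: 0
p=0, q=1: 0
p=1, q=0: 1
p=1, q=1: 1
Satisfying count = 2/4.
Tautology iff count = 4: no.

0


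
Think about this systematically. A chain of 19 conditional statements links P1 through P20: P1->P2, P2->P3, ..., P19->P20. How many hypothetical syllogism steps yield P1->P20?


With 19 implications in a chain connecting 20 propositions:
P1->P2, P2->P3, ..., P19->P20
Steps needed = (number of implications) - 1 = 19 - 1 = 18

18


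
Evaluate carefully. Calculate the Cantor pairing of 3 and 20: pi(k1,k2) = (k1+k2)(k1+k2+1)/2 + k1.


k1 + k2 = 23
(k1+k2)(k1+k2+1)/2 = 23 * 24 / 2 = 276
pi = 276 + 3 = 279

279


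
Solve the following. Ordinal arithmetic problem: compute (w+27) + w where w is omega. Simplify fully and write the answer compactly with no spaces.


Compute (w+27) + w.
Ordinal + is associative but NOT commutative; for finite n>0, n + w = w but w + n stays w+n.
(w+27) + w = w + (27+w) = w + w = w*2 (the finite tail 27 is absorbed by the right w).
Result = w*2

w*2


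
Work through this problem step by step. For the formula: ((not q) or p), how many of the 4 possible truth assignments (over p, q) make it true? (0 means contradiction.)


Check all 4 assignments:
p=0, q=0: 1
p=0, q=1: 0
p=1, q=0: 1
p=1, q=1: 1
Count of True = 3

3


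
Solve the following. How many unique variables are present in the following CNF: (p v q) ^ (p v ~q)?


Identify each variable that appears in the formula.
Variables found: p, q
Count = 2

2


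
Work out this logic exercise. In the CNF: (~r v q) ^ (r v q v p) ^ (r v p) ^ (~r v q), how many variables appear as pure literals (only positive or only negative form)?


Check each variable for pure literal status:
p: pure positive
q: pure positive
r: mixed (not pure)
Pure literal count = 2

2


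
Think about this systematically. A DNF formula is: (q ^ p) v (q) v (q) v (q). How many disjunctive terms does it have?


A DNF formula is a disjunction of terms (conjunctions).
Terms are separated by v.
Counting the disjuncts: 4 terms.

4


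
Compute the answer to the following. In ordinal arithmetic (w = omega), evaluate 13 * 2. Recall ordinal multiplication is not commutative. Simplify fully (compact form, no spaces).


Compute 13 * 2.
Ordinal * is associative and left-distributive over +, but NOT commutative; for finite n>1, n*w = w but w*n stays w*n.
Both finite; ordinal * agrees with natural *: 13 * 2 = 26.
Result = 26

26


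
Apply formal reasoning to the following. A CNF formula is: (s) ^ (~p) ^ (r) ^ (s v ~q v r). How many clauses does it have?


A CNF formula is a conjunction of clauses.
Clauses are separated by ^.
Counting the conjuncts: 4 clauses.

4


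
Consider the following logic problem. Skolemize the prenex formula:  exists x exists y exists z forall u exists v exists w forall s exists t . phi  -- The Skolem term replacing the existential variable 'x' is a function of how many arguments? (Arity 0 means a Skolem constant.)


Quantifier prefix: exists x exists y exists z forall u exists v exists w forall s exists t
'x' is existentially quantified at position 1.
No universal quantifiers precede it.
Skolem function arity = 0 (a Skolem constant)

0


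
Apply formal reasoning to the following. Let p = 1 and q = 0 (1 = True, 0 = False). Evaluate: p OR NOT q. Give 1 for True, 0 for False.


p = 1, q = 0
Operation: p OR NOT q
Evaluate: 1 OR NOT 0 = 1

1


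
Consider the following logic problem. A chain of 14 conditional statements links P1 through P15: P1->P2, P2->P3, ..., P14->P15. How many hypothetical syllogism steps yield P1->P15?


With 14 implications in a chain connecting 15 propositions:
P1->P2, P2->P3, ..., P14->P15
Steps needed = (number of implications) - 1 = 14 - 1 = 13

13


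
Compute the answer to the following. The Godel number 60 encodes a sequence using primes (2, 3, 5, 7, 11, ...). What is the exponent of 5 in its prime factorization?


Factorize 60 by dividing by 5 repeatedly.
Division steps: 5 divides 60 exactly 1 time(s).
Exponent of 5 = 1

1


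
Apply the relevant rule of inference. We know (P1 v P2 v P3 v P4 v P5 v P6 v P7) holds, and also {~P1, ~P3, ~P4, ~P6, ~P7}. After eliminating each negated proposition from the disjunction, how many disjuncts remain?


Original disjuncts (7): P1, P2, P3, P4, P5, P6, P7
Negated (eliminate): ~P1, ~P3, ~P4, ~P6, ~P7
Remaining disjuncts: P2, P5
Count = 7 - 5 = 2

2


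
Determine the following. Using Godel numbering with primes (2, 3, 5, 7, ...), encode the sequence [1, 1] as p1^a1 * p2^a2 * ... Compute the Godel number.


Encode each element as an exponent of the corresponding prime:
  2^1 = 2
  3^1 = 3
Product = 2 * 3 = 6

6


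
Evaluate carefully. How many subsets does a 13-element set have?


The power set of a set with n elements has 2^n elements.
|P(S)| = 2^13 = 8192

8192


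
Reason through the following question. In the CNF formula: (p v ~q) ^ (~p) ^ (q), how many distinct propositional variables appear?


Identify each variable that appears in the formula.
Variables found: p, q
Count = 2

2


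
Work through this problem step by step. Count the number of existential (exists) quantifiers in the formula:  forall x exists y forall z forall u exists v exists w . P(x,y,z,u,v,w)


Quantifier prefix: forall x exists y forall z forall u exists v exists w
Mark each quantifier type:
  U E U U E E
Universal count = 3, Existential count = 3
Asked for existential (exists) quantifiers: 3

3


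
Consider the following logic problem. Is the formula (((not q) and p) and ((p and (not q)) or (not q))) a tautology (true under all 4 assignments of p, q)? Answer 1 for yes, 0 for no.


Check all 4 assignments:
p=0, q=0: 0
p=0, q=1: 0
p=1, q=0: 1
p=1, q=1: 0
Satisfying count = 1/4.
Tautology iff count = 4: no.

0


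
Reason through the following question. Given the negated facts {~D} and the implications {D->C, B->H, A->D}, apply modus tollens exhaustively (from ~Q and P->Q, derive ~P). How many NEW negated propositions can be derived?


Initial negated facts: {~D}
Apply modus tollens to closure:
  ~D and A->D  =>  ~A
Final negated: {~A, ~D}
New negations: {~A}
Count = 1

1


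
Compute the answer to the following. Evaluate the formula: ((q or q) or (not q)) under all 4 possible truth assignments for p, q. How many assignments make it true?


Check all 4 assignments:
p=0, q=0: 1
p=0, q=1: 1
p=1, q=0: 1
p=1, q=1: 1
Count of True = 4

4


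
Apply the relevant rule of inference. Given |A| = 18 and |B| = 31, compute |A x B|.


The Cartesian product A x B contains all ordered pairs (a, b).
|A x B| = |A| * |B| = 18 * 31 = 558

558


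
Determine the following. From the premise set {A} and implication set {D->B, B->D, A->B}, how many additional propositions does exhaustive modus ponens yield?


Initial facts: {A}
Apply modus ponens to closure:
  A and A->B  =>  B
  B and B->D  =>  D
Final known: {A, B, D}
New propositions: {B, D}
Count = 2

2


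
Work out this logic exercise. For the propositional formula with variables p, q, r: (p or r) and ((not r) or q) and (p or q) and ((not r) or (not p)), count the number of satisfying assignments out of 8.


Evaluate all 8 assignments for p, q, r:
p=0, q=0, r=0: 0
p=0, q=0, r=1: 0
p=0, q=1, r=0: 0
p=0, q=1, r=1: 1
p=1, q=0, r=0: 1
p=1, q=0, r=1: 0
p=1, q=1, r=0: 1
p=1, q=1, r=1: 0
Satisfying count = 3

3


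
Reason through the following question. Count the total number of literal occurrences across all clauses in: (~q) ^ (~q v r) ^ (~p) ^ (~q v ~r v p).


Counting literals in each clause:
Clause 1: 1 literal(s)
Clause 2: 2 literal(s)
Clause 3: 1 literal(s)
Clause 4: 3 literal(s)
Total = 7

7


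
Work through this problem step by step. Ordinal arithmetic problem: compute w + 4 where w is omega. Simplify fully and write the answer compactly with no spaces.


Compute w + 4.
Ordinal + is associative but NOT commutative; for finite n>0, n + w = w but w + n stays w+n.
w + 4 is already in normal form (a successor ordinal beyond w).
Result = w+4

w+4


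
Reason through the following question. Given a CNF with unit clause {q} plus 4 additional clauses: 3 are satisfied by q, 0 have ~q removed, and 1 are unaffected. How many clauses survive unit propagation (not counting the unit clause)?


Satisfied (removed): 3
Shortened (remain): 0
Unchanged (remain): 1
Remaining = 0 + 1 = 1

1


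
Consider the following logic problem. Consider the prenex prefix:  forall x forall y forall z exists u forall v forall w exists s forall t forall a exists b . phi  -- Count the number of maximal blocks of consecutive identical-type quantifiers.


Quantifier-type sequence: A A A E A A E A A E  (A=forall, E=exists)
Group into maximal same-type runs:
  Ax3 | Ex1 | Ax2 | Ex1 | Ax2 | Ex1
Number of blocks = 6

6


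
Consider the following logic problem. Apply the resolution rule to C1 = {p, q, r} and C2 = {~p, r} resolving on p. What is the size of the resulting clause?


Remove p from C1 and ~p from C2.
C1 remainder: {q, r}
C2 remainder: {r}
Union (resolvent): {q, r}
Resolvent has 2 literal(s).

2


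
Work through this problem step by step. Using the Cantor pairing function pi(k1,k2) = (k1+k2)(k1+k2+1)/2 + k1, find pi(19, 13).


k1 + k2 = 32
(k1+k2)(k1+k2+1)/2 = 32 * 33 / 2 = 528
pi = 528 + 19 = 547

547


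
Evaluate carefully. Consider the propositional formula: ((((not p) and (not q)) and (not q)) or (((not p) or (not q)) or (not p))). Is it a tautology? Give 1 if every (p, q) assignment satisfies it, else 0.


Check all 4 assignments:
p=0, q=0: 1
p=0, q=1: 1
p=1, q=0: 1
p=1, q=1: 0
Satisfying count = 3/4.
Tautology iff count = 4: no.

0


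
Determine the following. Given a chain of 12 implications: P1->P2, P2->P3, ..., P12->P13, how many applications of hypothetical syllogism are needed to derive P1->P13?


With 12 implications in a chain connecting 13 propositions:
P1->P2, P2->P3, ..., P12->P13
Steps needed = (number of implications) - 1 = 12 - 1 = 11

11


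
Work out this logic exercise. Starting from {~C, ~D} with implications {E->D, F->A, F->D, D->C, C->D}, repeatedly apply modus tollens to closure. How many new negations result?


Initial negated facts: {~C, ~D}
Apply modus tollens to closure:
  ~D and E->D  =>  ~E
  ~D and F->D  =>  ~F
Final negated: {~C, ~D, ~E, ~F}
New negations: {~E, ~F}
Count = 2

2


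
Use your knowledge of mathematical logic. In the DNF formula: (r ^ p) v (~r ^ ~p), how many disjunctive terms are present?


A DNF formula is a disjunction of terms (conjunctions).
Terms are separated by v.
Counting the disjuncts: 2 terms.

2


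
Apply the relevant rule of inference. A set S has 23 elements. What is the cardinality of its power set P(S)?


The power set of a set with n elements has 2^n elements.
|P(S)| = 2^23 = 8388608

8388608


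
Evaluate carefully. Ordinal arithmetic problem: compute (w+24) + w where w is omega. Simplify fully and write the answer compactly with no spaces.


Compute (w+24) + w.
Ordinal + is associative but NOT commutative; for finite n>0, n + w = w but w + n stays w+n.
(w+24) + w = w + (24+w) = w + w = w*2 (the finite tail 24 is absorbed by the right w).
Result = w*2

w*2


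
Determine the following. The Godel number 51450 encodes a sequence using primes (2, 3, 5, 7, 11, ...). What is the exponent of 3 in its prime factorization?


Factorize 51450 by dividing by 3 repeatedly.
Division steps: 3 divides 51450 exactly 1 time(s).
Exponent of 3 = 1

1


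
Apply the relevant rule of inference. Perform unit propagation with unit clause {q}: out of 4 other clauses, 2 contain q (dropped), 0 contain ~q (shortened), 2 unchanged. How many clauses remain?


Satisfied (removed): 2
Shortened (remain): 0
Unchanged (remain): 2
Remaining = 0 + 2 = 2

2


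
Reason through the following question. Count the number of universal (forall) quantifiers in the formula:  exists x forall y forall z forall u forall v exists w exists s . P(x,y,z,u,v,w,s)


Quantifier prefix: exists x forall y forall z forall u forall v exists w exists s
Mark each quantifier type:
  E U U U U E E
Universal count = 4, Existential count = 3
Asked for universal (forall) quantifiers: 4

4


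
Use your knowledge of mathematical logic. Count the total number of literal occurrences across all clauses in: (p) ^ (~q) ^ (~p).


Counting literals in each clause:
Clause 1: 1 literal(s)
Clause 2: 1 literal(s)
Clause 3: 1 literal(s)
Total = 3

3


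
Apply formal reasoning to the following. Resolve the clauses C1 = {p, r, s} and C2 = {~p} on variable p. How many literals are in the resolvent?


Remove p from C1 and ~p from C2.
C1 remainder: {r, s}
C2 remainder: {}
Union (resolvent): {r, s}
Resolvent has 2 literal(s).

2


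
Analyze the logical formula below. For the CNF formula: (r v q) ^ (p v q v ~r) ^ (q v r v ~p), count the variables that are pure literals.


Check each variable for pure literal status:
p: mixed (not pure)
q: pure positive
r: mixed (not pure)
Pure literal count = 1

1


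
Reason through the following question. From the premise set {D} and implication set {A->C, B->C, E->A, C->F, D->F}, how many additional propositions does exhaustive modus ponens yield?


Initial facts: {D}
Apply modus ponens to closure:
  D and D->F  =>  F
Final known: {D, F}
New propositions: {F}
Count = 1

1


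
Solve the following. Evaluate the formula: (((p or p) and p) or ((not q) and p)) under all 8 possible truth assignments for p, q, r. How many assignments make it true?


Check all 8 assignments:
p=0, q=0, r=0: 0
p=0, q=0, r=1: 0
p=0, q=1, r=0: 0
p=0, q=1, r=1: 0
p=1, q=0, r=0: 1
p=1, q=0, r=1: 1
p=1, q=1, r=0: 1
p=1, q=1, r=1: 1
Count of True = 4

4


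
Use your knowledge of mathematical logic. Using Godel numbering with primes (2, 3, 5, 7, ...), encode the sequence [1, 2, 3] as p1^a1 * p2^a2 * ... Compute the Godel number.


Encode each element as an exponent of the corresponding prime:
  2^1 = 2
  3^2 = 9
  5^3 = 125
Product = 2 * 9 * 125 = 2250

2250


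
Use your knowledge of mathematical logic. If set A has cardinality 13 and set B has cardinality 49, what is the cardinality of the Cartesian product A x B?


The Cartesian product A x B contains all ordered pairs (a, b).
|A x B| = |A| * |B| = 13 * 49 = 637

637


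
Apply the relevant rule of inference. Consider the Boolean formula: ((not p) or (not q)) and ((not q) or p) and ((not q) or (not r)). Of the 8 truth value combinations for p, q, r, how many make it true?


Evaluate all 8 assignments for p, q, r:
p=0, q=0, r=0: 1
p=0, q=0, r=1: 1
p=0, q=1, r=0: 0
p=0, q=1, r=1: 0
p=1, q=0, r=0: 1
p=1, q=0, r=1: 1
p=1, q=1, r=0: 0
p=1, q=1, r=1: 0
Satisfying count = 4

4


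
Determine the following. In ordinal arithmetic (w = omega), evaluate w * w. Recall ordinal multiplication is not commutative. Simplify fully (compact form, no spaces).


Compute w * w.
Ordinal * is associative and left-distributive over +, but NOT commutative; for finite n>1, n*w = w but w*n stays w*n.
w * w = w^2 by definition.
Result = w^2

w^2


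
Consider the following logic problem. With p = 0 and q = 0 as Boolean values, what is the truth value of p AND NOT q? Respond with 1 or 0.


p = 0, q = 0
Operation: p AND NOT q
Evaluate: 0 AND NOT 0 = 0

0


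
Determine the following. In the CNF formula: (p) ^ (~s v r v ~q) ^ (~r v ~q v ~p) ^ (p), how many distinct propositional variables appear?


Identify each variable that appears in the formula.
Variables found: p, q, r, s
Count = 4

4


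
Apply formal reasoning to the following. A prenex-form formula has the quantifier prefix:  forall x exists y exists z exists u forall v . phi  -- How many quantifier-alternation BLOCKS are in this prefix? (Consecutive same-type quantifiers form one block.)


Quantifier-type sequence: A E E E A  (A=forall, E=exists)
Group into maximal same-type runs:
  Ax1 | Ex3 | Ax1
Number of blocks = 3

3


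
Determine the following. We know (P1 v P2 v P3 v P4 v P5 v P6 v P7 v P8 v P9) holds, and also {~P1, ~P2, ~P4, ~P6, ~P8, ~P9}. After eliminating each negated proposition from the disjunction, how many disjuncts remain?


Original disjuncts (9): P1, P2, P3, P4, P5, P6, P7, P8, P9
Negated (eliminate): ~P1, ~P2, ~P4, ~P6, ~P8, ~P9
Remaining disjuncts: P3, P5, P7
Count = 9 - 6 = 3

3


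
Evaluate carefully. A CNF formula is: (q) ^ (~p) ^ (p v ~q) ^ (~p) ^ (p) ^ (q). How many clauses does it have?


A CNF formula is a conjunction of clauses.
Clauses are separated by ^.
Counting the conjuncts: 6 clauses.

6


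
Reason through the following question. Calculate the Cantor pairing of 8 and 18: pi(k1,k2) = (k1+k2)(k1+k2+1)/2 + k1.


k1 + k2 = 26
(k1+k2)(k1+k2+1)/2 = 26 * 27 / 2 = 351
pi = 351 + 8 = 359

359


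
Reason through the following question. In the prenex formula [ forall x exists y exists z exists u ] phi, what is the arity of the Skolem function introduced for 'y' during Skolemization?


Quantifier prefix: forall x exists y exists z exists u
'y' is existentially quantified at position 2.
Universal variables preceding it: x
Skolem function arity = 1

1


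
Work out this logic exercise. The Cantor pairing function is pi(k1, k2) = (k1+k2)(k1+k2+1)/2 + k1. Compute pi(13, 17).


k1 + k2 = 30
(k1+k2)(k1+k2+1)/2 = 30 * 31 / 2 = 465
pi = 465 + 13 = 478

478


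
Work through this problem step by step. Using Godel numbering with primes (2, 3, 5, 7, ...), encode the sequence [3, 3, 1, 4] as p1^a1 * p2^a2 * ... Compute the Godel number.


Encode each element as an exponent of the corresponding prime:
  2^3 = 8
  3^3 = 27
  5^1 = 5
  7^4 = 2401
Product = 8 * 27 * 5 * 2401 = 2593080

2593080


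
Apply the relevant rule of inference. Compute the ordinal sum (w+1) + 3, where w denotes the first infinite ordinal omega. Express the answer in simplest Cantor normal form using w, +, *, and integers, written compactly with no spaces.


Compute (w+1) + 3.
Ordinal + is associative but NOT commutative; for finite n>0, n + w = w but w + n stays w+n.
By associativity: (w+1) + 3 = w + (1+3) = w+4.
Result = w+4

w+4


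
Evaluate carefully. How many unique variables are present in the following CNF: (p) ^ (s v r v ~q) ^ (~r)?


Identify each variable that appears in the formula.
Variables found: p, q, r, s
Count = 4

4


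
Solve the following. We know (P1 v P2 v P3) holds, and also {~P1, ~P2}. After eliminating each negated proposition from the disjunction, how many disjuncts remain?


Original disjuncts (3): P1, P2, P3
Negated (eliminate): ~P1, ~P2
Remaining disjuncts: P3
Count = 3 - 2 = 1

1


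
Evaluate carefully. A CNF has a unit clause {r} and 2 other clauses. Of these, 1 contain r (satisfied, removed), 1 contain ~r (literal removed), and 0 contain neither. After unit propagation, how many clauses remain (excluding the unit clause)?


Satisfied (removed): 1
Shortened (remain): 1
Unchanged (remain): 0
Remaining = 1 + 0 = 1

1


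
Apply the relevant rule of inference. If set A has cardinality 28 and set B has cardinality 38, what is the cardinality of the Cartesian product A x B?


The Cartesian product A x B contains all ordered pairs (a, b).
|A x B| = |A| * |B| = 28 * 38 = 1064

1064


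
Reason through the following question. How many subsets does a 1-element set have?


The power set of a set with n elements has 2^n elements.
|P(S)| = 2^1 = 2

2


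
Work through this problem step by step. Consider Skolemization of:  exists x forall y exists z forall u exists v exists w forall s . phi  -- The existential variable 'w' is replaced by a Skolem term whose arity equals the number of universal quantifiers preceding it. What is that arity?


Quantifier prefix: exists x forall y exists z forall u exists v exists w forall s
'w' is existentially quantified at position 6.
Universal variables preceding it: y, u
Skolem function arity = 2

2


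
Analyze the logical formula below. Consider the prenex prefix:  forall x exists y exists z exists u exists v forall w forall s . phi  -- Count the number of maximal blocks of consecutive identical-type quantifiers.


Quantifier-type sequence: A E E E E A A  (A=forall, E=exists)
Group into maximal same-type runs:
  Ax1 | Ex4 | Ax2
Number of blocks = 3

3


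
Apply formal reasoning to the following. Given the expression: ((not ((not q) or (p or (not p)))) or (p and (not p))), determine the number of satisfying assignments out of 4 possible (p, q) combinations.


Check all 4 assignments:
p=0, q=0: 0
p=0, q=1: 0
p=1, q=0: 0
p=1, q=1: 0
Count of True = 0

0


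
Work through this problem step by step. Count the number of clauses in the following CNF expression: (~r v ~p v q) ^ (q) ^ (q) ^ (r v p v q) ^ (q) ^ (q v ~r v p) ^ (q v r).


A CNF formula is a conjunction of clauses.
Clauses are separated by ^.
Counting the conjuncts: 7 clauses.

7


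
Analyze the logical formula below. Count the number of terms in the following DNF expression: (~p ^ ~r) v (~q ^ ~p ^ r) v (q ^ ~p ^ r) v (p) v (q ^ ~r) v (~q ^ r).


A DNF formula is a disjunction of terms (conjunctions).
Terms are separated by v.
Counting the disjuncts: 6 terms.

6


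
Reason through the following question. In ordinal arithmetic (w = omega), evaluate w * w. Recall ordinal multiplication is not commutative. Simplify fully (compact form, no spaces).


Compute w * w.
Ordinal * is associative and left-distributive over +, but NOT commutative; for finite n>1, n*w = w but w*n stays w*n.
w * w = w^2 by definition.
Result = w^2

w^2


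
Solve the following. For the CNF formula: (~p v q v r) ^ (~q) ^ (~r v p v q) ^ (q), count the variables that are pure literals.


Check each variable for pure literal status:
p: mixed (not pure)
q: mixed (not pure)
r: mixed (not pure)
Pure literal count = 0

0


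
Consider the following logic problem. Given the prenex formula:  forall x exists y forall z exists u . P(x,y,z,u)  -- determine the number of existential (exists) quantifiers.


Quantifier prefix: forall x exists y forall z exists u
Mark each quantifier type:
  U E U E
Universal count = 2, Existential count = 2
Asked for existential (exists) quantifiers: 2

2


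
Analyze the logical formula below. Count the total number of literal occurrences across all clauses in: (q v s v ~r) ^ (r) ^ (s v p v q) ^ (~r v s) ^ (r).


Counting literals in each clause:
Clause 1: 3 literal(s)
Clause 2: 1 literal(s)
Clause 3: 3 literal(s)
Clause 4: 2 literal(s)
Clause 5: 1 literal(s)
Total = 10

10


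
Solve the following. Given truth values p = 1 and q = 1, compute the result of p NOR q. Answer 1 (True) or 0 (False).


p = 1, q = 1
Operation: p NOR q
Evaluate: 1 NOR 1 = 0

0


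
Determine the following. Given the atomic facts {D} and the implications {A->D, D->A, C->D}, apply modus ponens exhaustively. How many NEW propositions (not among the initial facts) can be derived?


Initial facts: {D}
Apply modus ponens to closure:
  D and D->A  =>  A
Final known: {A, D}
New propositions: {A}
Count = 1

1


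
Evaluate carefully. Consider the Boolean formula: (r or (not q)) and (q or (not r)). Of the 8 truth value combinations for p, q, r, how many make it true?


Evaluate all 8 assignments for p, q, r:
p=0, q=0, r=0: 1
p=0, q=0, r=1: 0
p=0, q=1, r=0: 0
p=0, q=1, r=1: 1
p=1, q=0, r=0: 1
p=1, q=0, r=1: 0
p=1, q=1, r=0: 0
p=1, q=1, r=1: 1
Satisfying count = 4

4


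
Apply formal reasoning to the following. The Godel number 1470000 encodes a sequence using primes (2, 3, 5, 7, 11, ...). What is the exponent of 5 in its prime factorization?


Factorize 1470000 by dividing by 5 repeatedly.
Division steps: 5 divides 1470000 exactly 4 time(s).
Exponent of 5 = 4

4


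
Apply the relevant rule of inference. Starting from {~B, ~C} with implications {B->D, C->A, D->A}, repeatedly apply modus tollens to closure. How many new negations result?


Initial negated facts: {~B, ~C}
Apply modus tollens to closure:
  (no implication fires)
Final negated: {~B, ~C}
New negations: {(none)}
Count = 0

0


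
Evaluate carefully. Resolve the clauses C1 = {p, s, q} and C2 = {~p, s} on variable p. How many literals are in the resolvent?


Remove p from C1 and ~p from C2.
C1 remainder: {s, q}
C2 remainder: {s}
Union (resolvent): {q, s}
Resolvent has 2 literal(s).

2


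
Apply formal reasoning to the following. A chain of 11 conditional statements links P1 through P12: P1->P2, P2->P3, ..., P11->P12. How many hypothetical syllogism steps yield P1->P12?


With 11 implications in a chain connecting 12 propositions:
P1->P2, P2->P3, ..., P11->P12
Steps needed = (number of implications) - 1 = 11 - 1 = 10

10


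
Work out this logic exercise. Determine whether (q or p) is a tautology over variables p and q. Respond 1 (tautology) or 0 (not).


Check all 4 assignments:
p=0, q=0: 0
p=0, q=1: 1
p=1, q=0: 1
p=1, q=1: 1
Satisfying count = 3/4.
Tautology iff count = 4: no.

0


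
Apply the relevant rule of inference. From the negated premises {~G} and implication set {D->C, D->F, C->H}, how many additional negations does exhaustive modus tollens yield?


Initial negated facts: {~G}
Apply modus tollens to closure:
  (no implication fires)
Final negated: {~G}
New negations: {(none)}
Count = 0

0


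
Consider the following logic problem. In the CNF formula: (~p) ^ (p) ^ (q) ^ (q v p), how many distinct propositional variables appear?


Identify each variable that appears in the formula.
Variables found: p, q
Count = 2

2


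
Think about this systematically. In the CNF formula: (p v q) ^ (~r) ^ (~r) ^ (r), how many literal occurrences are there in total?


Counting literals in each clause:
Clause 1: 2 literal(s)
Clause 2: 1 literal(s)
Clause 3: 1 literal(s)
Clause 4: 1 literal(s)
Total = 5

5


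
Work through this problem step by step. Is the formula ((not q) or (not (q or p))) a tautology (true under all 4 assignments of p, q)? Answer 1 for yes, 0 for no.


Check all 4 assignments:
p=0, q=0: 1
p=0, q=1: 0
p=1, q=0: 1
p=1, q=1: 0
Satisfying count = 2/4.
Tautology iff count = 4: no.

0


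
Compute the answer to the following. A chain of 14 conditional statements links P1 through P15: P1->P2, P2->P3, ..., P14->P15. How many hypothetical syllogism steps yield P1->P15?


With 14 implications in a chain connecting 15 propositions:
P1->P2, P2->P3, ..., P14->P15
Steps needed = (number of implications) - 1 = 14 - 1 = 13

13


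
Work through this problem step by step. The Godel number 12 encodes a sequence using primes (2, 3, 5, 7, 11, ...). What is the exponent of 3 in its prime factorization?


Factorize 12 by dividing by 3 repeatedly.
Division steps: 3 divides 12 exactly 1 time(s).
Exponent of 3 = 1

1


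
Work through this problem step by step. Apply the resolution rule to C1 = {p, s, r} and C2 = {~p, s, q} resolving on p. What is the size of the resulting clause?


Remove p from C1 and ~p from C2.
C1 remainder: {s, r}
C2 remainder: {s, q}
Union (resolvent): {q, r, s}
Resolvent has 3 literal(s).

3


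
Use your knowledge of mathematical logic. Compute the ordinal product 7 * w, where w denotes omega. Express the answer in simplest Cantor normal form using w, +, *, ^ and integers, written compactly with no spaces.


Compute 7 * w.
Ordinal * is associative and left-distributive over +, but NOT commutative; for finite n>1, n*w = w but w*n stays w*n.
For finite n>0, n * w = sup{n*k : k<w} = w. So 7 * w = w.
Result = w

w


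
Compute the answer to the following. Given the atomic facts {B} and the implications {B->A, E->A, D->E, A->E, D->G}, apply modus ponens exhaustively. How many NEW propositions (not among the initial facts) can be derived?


Initial facts: {B}
Apply modus ponens to closure:
  B and B->A  =>  A
  A and A->E  =>  E
Final known: {A, B, E}
New propositions: {A, E}
Count = 2

2


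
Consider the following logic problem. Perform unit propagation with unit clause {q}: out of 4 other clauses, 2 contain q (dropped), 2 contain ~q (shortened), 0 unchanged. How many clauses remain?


Satisfied (removed): 2
Shortened (remain): 2
Unchanged (remain): 0
Remaining = 2 + 0 = 2

2


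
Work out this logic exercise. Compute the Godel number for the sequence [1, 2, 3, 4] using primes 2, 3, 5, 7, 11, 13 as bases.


Encode each element as an exponent of the corresponding prime:
  2^1 = 2
  3^2 = 9
  5^3 = 125
  7^4 = 2401
Product = 2 * 9 * 125 * 2401 = 5402250

5402250


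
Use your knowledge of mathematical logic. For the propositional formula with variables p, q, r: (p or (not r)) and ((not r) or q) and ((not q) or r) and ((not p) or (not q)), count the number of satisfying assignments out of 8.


Evaluate all 8 assignments for p, q, r:
p=0, q=0, r=0: 1
p=0, q=0, r=1: 0
p=0, q=1, r=0: 0
p=0, q=1, r=1: 0
p=1, q=0, r=0: 1
p=1, q=0, r=1: 0
p=1, q=1, r=0: 0
p=1, q=1, r=1: 0
Satisfying count = 2

2


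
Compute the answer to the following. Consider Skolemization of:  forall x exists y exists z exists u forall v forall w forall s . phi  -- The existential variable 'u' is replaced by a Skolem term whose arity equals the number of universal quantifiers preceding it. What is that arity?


Quantifier prefix: forall x exists y exists z exists u forall v forall w forall s
'u' is existentially quantified at position 4.
Universal variables preceding it: x
Skolem function arity = 1

1
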